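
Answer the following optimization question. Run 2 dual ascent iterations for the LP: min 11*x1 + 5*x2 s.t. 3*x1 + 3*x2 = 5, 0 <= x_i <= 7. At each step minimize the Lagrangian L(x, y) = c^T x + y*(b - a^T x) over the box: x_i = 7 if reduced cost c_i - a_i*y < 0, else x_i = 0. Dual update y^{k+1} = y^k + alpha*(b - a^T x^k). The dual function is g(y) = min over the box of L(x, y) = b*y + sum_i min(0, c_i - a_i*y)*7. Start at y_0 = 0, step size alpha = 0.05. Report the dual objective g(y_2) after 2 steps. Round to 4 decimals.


Dual ascent for LP: min 11*x1 + 5*x2, 3*x1 + 3*x2 = 5, 0 <= x_i <= 7
Step 1: y^k = 0.0, reduced costs: (11.0, 5.0)
  x^k = (0.0, 0.0), subgradient = b - a^T x = 5.0
  y^{k+1} = 0.0 + 0.05*5.0 = 0.25
Step 2: y^k = 0.25, reduced costs: (10.25, 4.25)
  x^k = (0.0, 0.0), subgradient = b - a^T x = 5.0
  y^{k+1} = 0.25 + 0.05*5.0 = 0.5
Dual objective at y_2 = 0.5: reduced costs (9.5, 3.5), box minimizer x = (0.0, 0.0)
g(y_2) = b*y + (c1 - a1*y)*x1 + (c2 - a2*y)*x2 = 5*0.5 + 9.5*0.0 + 3.5*0.0 = 2.5 + 0.0 + 0.0 = 2.5


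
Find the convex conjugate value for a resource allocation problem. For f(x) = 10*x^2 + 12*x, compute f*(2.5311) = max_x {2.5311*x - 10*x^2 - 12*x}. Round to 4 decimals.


f*(y) = sup_x {y*x - a*x^2 - b*x} = sup_x {(y-b)*x - a*x^2}
FOC: (y - b) - 2a*x = 0 => x* = (y - b)/(2a)
x* = (2.5311 - 12)/(2*10) = -0.4734
f*(2.5311) = (y-b)^2/(4a) = (2.5311 - 12)^2/(4*10)
= 89.6601/40 = 2.2415


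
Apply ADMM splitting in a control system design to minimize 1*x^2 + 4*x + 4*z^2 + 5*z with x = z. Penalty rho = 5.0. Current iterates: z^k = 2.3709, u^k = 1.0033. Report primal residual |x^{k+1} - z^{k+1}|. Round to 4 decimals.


ADMM iteration with rho = 5.0, z^k = 2.3709, u^k = 1.0033
Step 1: x-update.
Minimize 1*x^2 + 4*x + (5.0/2)*(x - 2.3709 + 1.0033)^2
FOC: (2*1 + 5.0)*x = -4 + 5.0*(2.3709 - 1.0033)
x^{k+1} = 0.4054
Step 2: z-update.
Minimize 4*z^2 + 5*z + (5.0/2)*(0.4054 - z + 1.0033)^2
FOC: (2*4 + 5.0)*z = -5 + 5.0*(0.4054 + 1.0033)
z^{k+1} = 0.1572
Step 3: u-update.
u^{k+1} = 1.0033 + 0.4054 - 0.1572 = 1.2515
Step 4: Primal residual = |0.4054 - 0.1572| = 0.2482


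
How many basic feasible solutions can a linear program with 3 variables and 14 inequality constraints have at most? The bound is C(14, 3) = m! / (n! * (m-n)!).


Each vertex corresponds to some choice of n active constraints out of m, so the number of vertices is at most C(m, n) = m! / (n!(m-n)!).
m = 14, n = 3
Numerator: 14 * 13 * 12
Denominator: 3! = 6
C(14, 3) = 364


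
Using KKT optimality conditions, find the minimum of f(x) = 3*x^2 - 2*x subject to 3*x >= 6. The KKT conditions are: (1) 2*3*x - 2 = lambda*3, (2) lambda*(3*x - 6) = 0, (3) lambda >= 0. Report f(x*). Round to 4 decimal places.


Step 1: Try lambda = 0 (constraint inactive).
x_unc = 2/(2*3) = 0.3333
Check: 3*0.3333 = 0.9999 < 6 -- violated!
Step 2: Constraint must be active: 3*x = 6
x* = 6/3 = 2.0
lambda = (2*3*2.0 - 2)/3 = 3.3333
Step 3: Compute optimal value.
f(x*) = 3*2.0^2 - 2*2.0 = 8.0


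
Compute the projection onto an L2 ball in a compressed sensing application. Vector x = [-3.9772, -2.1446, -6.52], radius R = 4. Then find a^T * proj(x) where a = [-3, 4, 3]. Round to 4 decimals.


Step 1: Compute ||x|| (intermediates to 6 decimals).
||x|| = sqrt((-3.9772)^2 + (-2.1446)^2 + (-6.52)^2) = 7.932706
Step 2: Project.
Since ||x|| > R, scale = R/||x|| = 4/7.932706 = 0.504242, proj(x) = scale * x
proj(x) = [-2.005471, -1.081397, -3.287658]
Step 3: Dot product.
a^T * proj(x) = -3*(-2.005471) + 4*(-1.081397) + 3*(-3.287658) = -8.1721


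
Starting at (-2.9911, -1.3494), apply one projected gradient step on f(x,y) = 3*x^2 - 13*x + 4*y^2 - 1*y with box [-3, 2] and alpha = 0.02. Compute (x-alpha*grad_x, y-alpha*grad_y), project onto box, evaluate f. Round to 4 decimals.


Step 1: Compute gradient at (-2.9911, -1.3494).
grad_x = 2*3*-2.9911 - 13 = -30.9466
grad_y = 2*4*-1.3494 - 1 = -11.7952
Step 2: Gradient step.
x_raw = -2.9911 - 0.02*-30.9466 = -2.3722
y_raw = -1.3494 - 0.02*-11.7952 = -1.1135
Step 3: Project onto [-3, 2].
x_proj = clip(-2.3722) = -2.3722
y_proj = clip(-1.1135) = -1.1135
Step 4: Evaluate f.
f(-2.3722, -1.1135) = 53.7927


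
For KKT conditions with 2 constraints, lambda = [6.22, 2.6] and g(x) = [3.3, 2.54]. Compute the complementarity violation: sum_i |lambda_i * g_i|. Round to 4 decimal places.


KKT complementary slackness check:
lambda_1 * g_1 = 6.22 * 3.3 = 20.526
lambda_2 * g_2 = 2.6 * 2.54 = 6.604
Total violation = 20.526 + 6.604 = 27.13


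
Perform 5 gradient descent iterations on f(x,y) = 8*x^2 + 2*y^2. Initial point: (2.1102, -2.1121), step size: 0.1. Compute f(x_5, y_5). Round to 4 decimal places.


Gradient descent on f(x,y) = 8*x^2 + 2*y^2.
Starting point: (2.1102, -2.1121), alpha = 0.1
Step 1: grad_x = 2*8*2.1102 = 33.7632, grad_y = 2*2*-2.1121 = -8.4484
  x_1 = 2.1102 - 0.1*33.7632 = -1.2661
  y_1 = -2.1121 - 0.1*-8.4484 = -1.2673
Step 2: grad_x = 2*8*-1.2661 = -20.2579, grad_y = 2*2*-1.2673 = -5.069
  x_2 = -1.2661 - 0.1*-20.2579 = 0.7597
  y_2 = -1.2673 - 0.1*-5.069 = -0.7604
Step 3: grad_x = 2*8*0.7597 = 12.1548, grad_y = 2*2*-0.7604 = -3.0414
  x_3 = 0.7597 - 0.1*12.1548 = -0.4558
  y_3 = -0.7604 - 0.1*-3.0414 = -0.4562
Step 4: grad_x = 2*8*-0.4558 = -7.2929, grad_y = 2*2*-0.4562 = -1.8249
  x_4 = -0.4558 - 0.1*-7.2929 = 0.2735
  y_4 = -0.4562 - 0.1*-1.8249 = -0.2737
Step 5: grad_x = 2*8*0.2735 = 4.3757, grad_y = 2*2*-0.2737 = -1.0949
  x_5 = 0.2735 - 0.1*4.3757 = -0.1641
  y_5 = -0.2737 - 0.1*-1.0949 = -0.1642
f(-0.1641, -0.1642) = 8*(-0.1641)^2 + 2*(-0.1642)^2 = 0.2693


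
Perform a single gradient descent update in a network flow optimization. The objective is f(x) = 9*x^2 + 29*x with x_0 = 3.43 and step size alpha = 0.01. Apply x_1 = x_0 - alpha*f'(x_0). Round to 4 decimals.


We compute the gradient at x_0 and apply the update.
f'(x) = 18*x + 29
f'(3.43) = 18*3.43 + 29 = 90.74
x_1 = 3.43 - 0.01*90.74 = 2.5226


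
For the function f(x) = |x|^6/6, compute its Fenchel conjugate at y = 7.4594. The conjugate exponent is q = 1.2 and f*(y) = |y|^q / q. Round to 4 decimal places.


The conjugate exponent q satisfies 1/p + 1/q = 1.
p = 6, so q = 6/(6 - 1) = 1.2
|y|^q = 7.4594^1.2 = 11.1492
f*(7.4594) = 11.1492 / 1.2 = 9.291


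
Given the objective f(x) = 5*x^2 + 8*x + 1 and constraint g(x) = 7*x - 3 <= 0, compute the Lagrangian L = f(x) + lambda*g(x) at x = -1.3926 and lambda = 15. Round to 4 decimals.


Step 1: Evaluate f(x).
f(-1.3926) = 5*(-1.3926)^2 + 8*(-1.3926) + 1 = -0.4441
Step 2: Evaluate g(x).
g(-1.3926) = 7*-1.3926 - 3 = -12.7482
Step 3: Compute Lagrangian.
L = -0.4441 + 15*-12.7482 = -191.6671


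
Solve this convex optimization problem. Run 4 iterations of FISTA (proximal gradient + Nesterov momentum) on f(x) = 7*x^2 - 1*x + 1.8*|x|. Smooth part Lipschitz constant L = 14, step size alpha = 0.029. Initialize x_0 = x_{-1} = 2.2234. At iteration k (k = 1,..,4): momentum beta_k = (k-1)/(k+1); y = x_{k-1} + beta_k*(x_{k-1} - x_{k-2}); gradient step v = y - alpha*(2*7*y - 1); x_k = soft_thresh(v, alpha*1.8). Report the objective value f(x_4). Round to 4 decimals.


FISTA on f(x) = 7*x^2 - 1*x + 1.8*|x|
L = 14, alpha = 0.029
Iteration 1: beta = 0.0, y = 2.2234 + 0.0*(2.2234 - 2.2234) = 2.2234
  grad(y) = 30.1276, v = y - alpha*grad = 1.3497
  prox(v) = soft_thresh(1.3497, 0.0522) = 1.2975
Iteration 2: beta = 0.3333, y = 1.2975 + 0.3333*(1.2975 - 2.2234) = 0.9889
  grad(y) = 12.8441, v = y - alpha*grad = 0.6164
  prox(v) = soft_thresh(0.6164, 0.0522) = 0.5642
Iteration 3: beta = 0.5, y = 0.5642 + 0.5*(0.5642 - 1.2975) = 0.1975
  grad(y) = 1.7654, v = y - alpha*grad = 0.1463
  prox(v) = soft_thresh(0.1463, 0.0522) = 0.0941
Iteration 4: beta = 0.6, y = 0.0941 + 0.6*(0.0941 - 0.5642) = -0.1879
  grad(y) = -3.6306, v = y - alpha*grad = -0.0826
  prox(v) = soft_thresh(-0.0826, 0.0522) = -0.0304
f(x_4) = 7*(-0.0304)^2 - 1*(-0.0304) + 1.8*|-0.0304| = 0.0916


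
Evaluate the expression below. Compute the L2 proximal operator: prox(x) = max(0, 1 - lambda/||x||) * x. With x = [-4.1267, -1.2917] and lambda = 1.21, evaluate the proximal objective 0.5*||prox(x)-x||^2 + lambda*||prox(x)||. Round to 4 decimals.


Step 1: Compute ||x||.
||x|| = 4.3241
Step 2: Compute scaling factor.
scale = max(0, 1 - 1.21/4.3241) = 0.7202
Step 3: prox(x) = [-2.9719, -0.9303]
||prox(x)|| = 3.1141
Step 4: Proximal objective.
0.5*||prox-x||^2 = 0.7321
lambda*||prox|| = 3.7681
Total = 4.5002


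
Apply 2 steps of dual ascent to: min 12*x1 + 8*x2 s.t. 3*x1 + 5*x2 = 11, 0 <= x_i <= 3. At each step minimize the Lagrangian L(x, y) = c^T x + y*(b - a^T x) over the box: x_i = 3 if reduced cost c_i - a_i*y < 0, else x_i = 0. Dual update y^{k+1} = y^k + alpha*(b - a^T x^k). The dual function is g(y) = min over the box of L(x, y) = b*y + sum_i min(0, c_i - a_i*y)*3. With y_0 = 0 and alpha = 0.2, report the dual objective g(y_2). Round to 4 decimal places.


Dual ascent for LP: min 12*x1 + 8*x2, 3*x1 + 5*x2 = 11, 0 <= x_i <= 3
Step 1: y^k = 0.0, reduced costs: (12.0, 8.0)
  x^k = (0.0, 0.0), subgradient = b - a^T x = 11.0
  y^{k+1} = 0.0 + 0.2*11.0 = 2.2
Step 2: y^k = 2.2, reduced costs: (5.4, -3.0)
  x^k = (0.0, 3.0), subgradient = b - a^T x = -4.0
  y^{k+1} = 2.2 + 0.2*-4.0 = 1.4
Dual objective at y_2 = 1.4: reduced costs (7.8, 1.0), box minimizer x = (0.0, 0.0)
g(y_2) = b*y + (c1 - a1*y)*x1 + (c2 - a2*y)*x2 = 11*1.4 + 7.8*0.0 + 1.0*0.0 = 15.4 + 0.0 + 0.0 = 15.4


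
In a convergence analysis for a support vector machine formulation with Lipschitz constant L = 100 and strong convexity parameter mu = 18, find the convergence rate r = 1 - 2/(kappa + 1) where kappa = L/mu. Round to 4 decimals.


Step 1: Compute the condition number.
kappa = L/mu = 100/18 = 5.5556
Step 2: Compute the convergence rate.
r = 1 - 2/(kappa + 1) = 1 - 2*mu/(L + mu) = (L - mu)/(L + mu) = 82/118 = 0.6949


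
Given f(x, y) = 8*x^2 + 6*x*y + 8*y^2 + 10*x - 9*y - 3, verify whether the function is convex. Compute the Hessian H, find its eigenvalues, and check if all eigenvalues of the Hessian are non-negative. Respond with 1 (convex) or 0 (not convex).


The Hessian of f(x,y) = 8*x^2 + 6*x*y + 8*y^2 + 10*x - 9*y - 3 is:
H = [[16, 6], [6, 16]]
Trace = 16 + 16 = 32
Determinant = 16*16 - (6)^2 = 220
Discriminant = (32)^2 - 4*220 = 144.0
Eigenvalues: lambda_1 = 10.0, lambda_2 = 22.0
The function is convex.

1


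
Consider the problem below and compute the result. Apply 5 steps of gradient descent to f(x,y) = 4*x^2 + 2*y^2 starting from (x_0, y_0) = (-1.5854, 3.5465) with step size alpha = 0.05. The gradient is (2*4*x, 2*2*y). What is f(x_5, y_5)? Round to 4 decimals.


Gradient descent on f(x,y) = 4*x^2 + 2*y^2.
Starting point: (-1.5854, 3.5465), alpha = 0.05
Step 1: grad_x = 2*4*-1.5854 = -12.6832, grad_y = 2*2*3.5465 = 14.186
  x_1 = -1.5854 - 0.05*-12.6832 = -0.9512
  y_1 = 3.5465 - 0.05*14.186 = 2.8372
Step 2: grad_x = 2*4*-0.9512 = -7.6099, grad_y = 2*2*2.8372 = 11.3488
  x_2 = -0.9512 - 0.05*-7.6099 = -0.5707
  y_2 = 2.8372 - 0.05*11.3488 = 2.2698
Step 3: grad_x = 2*4*-0.5707 = -4.566, grad_y = 2*2*2.2698 = 9.079
  x_3 = -0.5707 - 0.05*-4.566 = -0.3424
  y_3 = 2.2698 - 0.05*9.079 = 1.8158
Step 4: grad_x = 2*4*-0.3424 = -2.7396, grad_y = 2*2*1.8158 = 7.2632
  x_4 = -0.3424 - 0.05*-2.7396 = -0.2055
  y_4 = 1.8158 - 0.05*7.2632 = 1.4526
Step 5: grad_x = 2*4*-0.2055 = -1.6437, grad_y = 2*2*1.4526 = 5.8106
  x_5 = -0.2055 - 0.05*-1.6437 = -0.1233
  y_5 = 1.4526 - 0.05*5.8106 = 1.1621
f(-0.1233, 1.1621) = 4*(-0.1233)^2 + 2*1.1621^2 = 2.7618


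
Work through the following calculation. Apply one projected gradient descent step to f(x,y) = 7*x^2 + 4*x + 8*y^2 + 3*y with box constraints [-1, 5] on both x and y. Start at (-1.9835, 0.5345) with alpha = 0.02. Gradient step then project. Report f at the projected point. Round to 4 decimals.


Step 1: Compute gradient at (-1.9835, 0.5345).
grad_x = 2*7*-1.9835 + 4 = -23.769
grad_y = 2*8*0.5345 + 3 = 11.552
Step 2: Gradient step.
x_raw = -1.9835 - 0.02*-23.769 = -1.5081
y_raw = 0.5345 - 0.02*11.552 = 0.3035
Step 3: Project onto [-1, 5].
x_proj = clip(-1.5081) = -1.0
y_proj = clip(0.3035) = 0.3035
Step 4: Evaluate f.
f(-1.0, 0.3035) = 4.6471


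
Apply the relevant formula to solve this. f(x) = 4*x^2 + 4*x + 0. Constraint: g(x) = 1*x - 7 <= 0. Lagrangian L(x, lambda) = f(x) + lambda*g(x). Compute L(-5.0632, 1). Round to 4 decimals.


Step 1: Evaluate f(x).
f(-5.0632) = 4*(-5.0632)^2 + 4*(-5.0632) + 0 = 82.2912
Step 2: Evaluate g(x).
g(-5.0632) = 1*-5.0632 - 7 = -12.0632
Step 3: Compute Lagrangian.
L = 82.2912 + 1*-12.0632 = 70.228


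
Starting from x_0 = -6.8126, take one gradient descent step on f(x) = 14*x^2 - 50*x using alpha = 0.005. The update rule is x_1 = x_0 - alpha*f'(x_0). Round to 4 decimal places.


We compute the gradient at x_0 and apply the update.
f'(x) = 28*x - 50
f'(-6.8126) = 28*-6.8126 - 50 = -240.7528
x_1 = -6.8126 - 0.005*-240.7528 = -5.6088


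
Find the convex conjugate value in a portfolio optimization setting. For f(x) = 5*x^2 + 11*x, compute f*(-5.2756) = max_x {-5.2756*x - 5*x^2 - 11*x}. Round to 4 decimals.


f*(y) = sup_x {y*x - a*x^2 - b*x} = sup_x {(y-b)*x - a*x^2}
FOC: (y - b) - 2a*x = 0 => x* = (y - b)/(2a)
x* = (-5.2756 - 11)/(2*5) = -1.6276
f*(-5.2756) = (y-b)^2/(4a) = (-5.2756 - 11)^2/(4*5)
= 264.8952/20 = 13.2448


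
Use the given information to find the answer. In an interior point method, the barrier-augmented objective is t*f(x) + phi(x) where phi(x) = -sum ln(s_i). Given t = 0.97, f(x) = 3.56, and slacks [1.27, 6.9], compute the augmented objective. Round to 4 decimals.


Step 1: Compute log-barrier.
ln values: [0.239, 1.9315]
phi = -(0.239 + 1.9315) = -2.1705
Step 2: Compute augmented objective.
t*f(x) = 0.97*3.56 = 3.4532
Total = 3.4532 - 2.1705 = 1.2827


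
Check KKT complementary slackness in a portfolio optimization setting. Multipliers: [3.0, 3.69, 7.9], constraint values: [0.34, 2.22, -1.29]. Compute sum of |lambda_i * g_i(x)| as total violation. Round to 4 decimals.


KKT complementary slackness check:
lambda_1 * g_1 = 3.0 * 0.34 = 1.02
lambda_2 * g_2 = 3.69 * 2.22 = 8.1918
lambda_3 * g_3 = 7.9 * -1.29 = -10.191
Total violation = 1.02 + 8.1918 + 10.191 = 19.4028


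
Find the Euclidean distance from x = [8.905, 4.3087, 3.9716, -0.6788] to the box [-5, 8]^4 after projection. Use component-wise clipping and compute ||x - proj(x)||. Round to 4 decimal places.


Project each component onto [-5, 8].
clip(8.905) = 8.0, clip(4.3087) = 4.3087, clip(3.9716) = 3.9716, clip(-0.6788) = -0.6788
Projection = [8.0, 4.3087, 3.9716, -0.6788]
Squared diffs: [0.819, 0.0, 0.0, 0.0]
Distance = sqrt(0.819) = 0.905


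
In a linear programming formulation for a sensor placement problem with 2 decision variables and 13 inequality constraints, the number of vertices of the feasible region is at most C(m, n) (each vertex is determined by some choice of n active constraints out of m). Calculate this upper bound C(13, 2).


Each vertex corresponds to some choice of n active constraints out of m, so the number of vertices is at most C(m, n) = m! / (n!(m-n)!).
m = 13, n = 2
Numerator: 13 * 12
Denominator: 2! = 2
C(13, 2) = 78


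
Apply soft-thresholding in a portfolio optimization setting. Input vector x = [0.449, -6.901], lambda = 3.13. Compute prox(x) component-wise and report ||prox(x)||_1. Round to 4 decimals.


Soft-thresholding with lambda = 3.13:
prox(0.449) = sign(0.449)*max(|0.449| - 3.13, 0) = 0.0
prox(-6.901) = sign(-6.901)*max(|-6.901| - 3.13, 0) = -3.771
prox(x) = [0.0, -3.771]
||prox(x)||_1 = 0.0 + 3.771 = 3.771


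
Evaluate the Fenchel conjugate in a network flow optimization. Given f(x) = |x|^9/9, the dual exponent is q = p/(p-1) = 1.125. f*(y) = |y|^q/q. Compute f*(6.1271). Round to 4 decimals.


The conjugate exponent q satisfies 1/p + 1/q = 1.
p = 9, so q = 9/(9 - 1) = 1.125
|y|^q = 6.1271^1.125 = 7.6853
f*(6.1271) = 7.6853 / 1.125 = 6.8314


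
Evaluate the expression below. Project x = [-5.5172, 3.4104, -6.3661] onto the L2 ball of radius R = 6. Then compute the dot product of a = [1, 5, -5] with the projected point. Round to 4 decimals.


Step 1: Compute ||x|| (intermediates to 6 decimals).
||x|| = sqrt((-5.5172)^2 + 3.4104^2 + (-6.3661)^2) = 9.08832
Step 2: Project.
Since ||x|| > R, scale = R/||x|| = 6/9.08832 = 0.660188, proj(x) = scale * x
proj(x) = [-3.642389, 2.251505, -4.202823]
Step 3: Dot product.
a^T * proj(x) = 1*(-3.642389) + 5*2.251505 - 5*(-4.202823) = 28.6293


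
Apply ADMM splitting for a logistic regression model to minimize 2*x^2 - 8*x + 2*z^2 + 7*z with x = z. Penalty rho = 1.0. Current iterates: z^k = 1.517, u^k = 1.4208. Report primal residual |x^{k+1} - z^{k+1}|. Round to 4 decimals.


ADMM iteration with rho = 1.0, z^k = 1.517, u^k = 1.4208
Step 1: x-update.
Minimize 2*x^2 - 8*x + (1.0/2)*(x - 1.517 + 1.4208)^2
FOC: (2*2 + 1.0)*x = 8 + 1.0*(1.517 - 1.4208)
x^{k+1} = 1.6192
Step 2: z-update.
Minimize 2*z^2 + 7*z + (1.0/2)*(1.6192 - z + 1.4208)^2
FOC: (2*2 + 1.0)*z = -7 + 1.0*(1.6192 + 1.4208)
z^{k+1} = -0.792
Step 3: u-update.
u^{k+1} = 1.4208 + 1.6192 + 0.792 = 3.832
Step 4: Primal residual = |1.6192 + 0.792| = 2.4112


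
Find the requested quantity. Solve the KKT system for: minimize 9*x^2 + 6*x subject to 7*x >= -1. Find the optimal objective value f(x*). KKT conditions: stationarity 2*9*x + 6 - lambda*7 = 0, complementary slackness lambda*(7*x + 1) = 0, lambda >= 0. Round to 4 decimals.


Step 1: Try lambda = 0 (constraint inactive).
x_unc = -6/(2*9) = -0.3333
Check: 7*-0.3333 = -2.3331 < -1 -- violated!
Step 2: Constraint must be active: 7*x = -1
x* = -1/7 = -0.1429 (rounded; the exact value -1/7 is used below)
lambda = (2*9*(-1/7) + 6)/7 = 0.4898
Step 3: Compute optimal value.
f(x*) = 9*(-1/7)^2 + 6*(-1/7) = -0.6735


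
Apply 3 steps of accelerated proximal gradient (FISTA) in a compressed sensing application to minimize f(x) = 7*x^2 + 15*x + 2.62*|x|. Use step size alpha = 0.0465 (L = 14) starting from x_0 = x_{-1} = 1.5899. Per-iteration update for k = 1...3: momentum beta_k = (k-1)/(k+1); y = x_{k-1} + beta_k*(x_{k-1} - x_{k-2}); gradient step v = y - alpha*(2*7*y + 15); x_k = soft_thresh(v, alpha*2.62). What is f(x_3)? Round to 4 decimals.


FISTA on f(x) = 7*x^2 + 15*x + 2.62*|x|
L = 14, alpha = 0.0465
Iteration 1: beta = 0.0, y = 1.5899 + 0.0*(1.5899 - 1.5899) = 1.5899
  grad(y) = 37.2586, v = y - alpha*grad = -0.1426
  prox(v) = soft_thresh(-0.1426, 0.1218) = -0.0208
Iteration 2: beta = 0.3333, y = -0.0208 + 0.3333*(-0.0208 - 1.5899) = -0.5577
  grad(y) = 7.1923, v = y - alpha*grad = -0.8921
  prox(v) = soft_thresh(-0.8921, 0.1218) = -0.7703
Iteration 3: beta = 0.5, y = -0.7703 + 0.5*(-0.7703 + 0.0208) = -1.1451
  grad(y) = -1.0308, v = y - alpha*grad = -1.0971
  prox(v) = soft_thresh(-1.0971, 0.1218) = -0.9753
f(x_3) = 7*(-0.9753)^2 + 15*(-0.9753) + 2.62*|-0.9753| = -5.4157


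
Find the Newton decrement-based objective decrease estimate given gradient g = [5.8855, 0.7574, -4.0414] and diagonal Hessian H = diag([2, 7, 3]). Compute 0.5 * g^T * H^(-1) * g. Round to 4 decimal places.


Step 1: H is diagonal, so H^(-1) * g = [2.9428, 0.1082, -1.3471].
Step 2: g^T H^(-1) g = sum_i g_i^2 / H_ii
  = (5.8855)^2/2 + (0.7574)^2/7 + (-4.0414)^2/3
  = 17.3196 + 0.082 + 5.4443 = 22.8458
Step 3: Objective decrease = 0.5 * g^T H^(-1) g = 11.4229


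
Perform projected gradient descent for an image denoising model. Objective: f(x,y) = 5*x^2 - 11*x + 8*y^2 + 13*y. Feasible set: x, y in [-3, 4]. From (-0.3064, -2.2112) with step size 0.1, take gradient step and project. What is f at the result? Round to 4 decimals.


Step 1: Compute gradient at (-0.3064, -2.2112).
grad_x = 2*5*-0.3064 - 11 = -14.064
grad_y = 2*8*-2.2112 + 13 = -22.3792
Step 2: Gradient step.
x_raw = -0.3064 - 0.1*-14.064 = 1.1
y_raw = -2.2112 - 0.1*-22.3792 = 0.0267
Step 3: Project onto [-3, 4].
x_proj = clip(1.1) = 1.1
y_proj = clip(0.0267) = 0.0267
Step 4: Evaluate f.
f(1.1, 0.0267) = -5.6969


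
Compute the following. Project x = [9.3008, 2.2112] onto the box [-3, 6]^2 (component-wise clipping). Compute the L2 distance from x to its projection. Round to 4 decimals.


Project each component onto [-3, 6].
clip(9.3008) = 6.0, clip(2.2112) = 2.2112
Projection = [6.0, 2.2112]
Squared diffs: [10.8953, 0.0]
Distance = sqrt(10.8953) = 3.3008


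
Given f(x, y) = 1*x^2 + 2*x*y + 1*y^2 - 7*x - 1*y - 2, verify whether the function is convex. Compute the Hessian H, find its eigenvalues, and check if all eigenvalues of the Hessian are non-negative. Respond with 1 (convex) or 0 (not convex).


The Hessian of f(x,y) = 1*x^2 + 2*x*y + 1*y^2 - 7*x - 1*y - 2 is:
H = [[2, 2], [2, 2]]
Trace = 2 + 2 = 4
Determinant = 2*2 - (2)^2 = 0
Discriminant = (4)^2 - 4*0 = 16.0
Eigenvalues: lambda_1 = 0.0, lambda_2 = 4.0
The function is convex.

1


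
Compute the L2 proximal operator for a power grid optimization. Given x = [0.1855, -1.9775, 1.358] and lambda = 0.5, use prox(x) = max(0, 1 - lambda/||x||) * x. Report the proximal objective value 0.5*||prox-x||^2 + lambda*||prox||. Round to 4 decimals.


Step 1: Compute ||x||.
||x|| = 2.4061
Step 2: Compute scaling factor.
scale = max(0, 1 - 0.5/2.4061) = 0.7922
Step 3: prox(x) = [0.147, -1.5666, 1.0758]
||prox(x)|| = 1.9061
Step 4: Proximal objective.
0.5*||prox-x||^2 = 0.125
lambda*||prox|| = 0.9531
Total = 1.078


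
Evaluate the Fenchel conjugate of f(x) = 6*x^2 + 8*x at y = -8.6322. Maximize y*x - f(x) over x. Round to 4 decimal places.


f*(y) = sup_x {y*x - a*x^2 - b*x} = sup_x {(y-b)*x - a*x^2}
FOC: (y - b) - 2a*x = 0 => x* = (y - b)/(2a)
x* = (-8.6322 - 8)/(2*6) = -1.386
f*(-8.6322) = (y-b)^2/(4a) = (-8.6322 - 8)^2/(4*6)
= 276.6301/24 = 11.5263


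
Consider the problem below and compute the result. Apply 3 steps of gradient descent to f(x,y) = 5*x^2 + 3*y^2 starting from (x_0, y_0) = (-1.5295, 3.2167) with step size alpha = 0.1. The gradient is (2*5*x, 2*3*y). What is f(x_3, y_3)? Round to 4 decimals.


Gradient descent on f(x,y) = 5*x^2 + 3*y^2.
Starting point: (-1.5295, 3.2167), alpha = 0.1
Step 1: grad_x = 2*5*-1.5295 = -15.295, grad_y = 2*3*3.2167 = 19.3002
  x_1 = -1.5295 - 0.1*-15.295 = 0.0
  y_1 = 3.2167 - 0.1*19.3002 = 1.2867
Step 2: grad_x = 2*5*0.0 = 0.0, grad_y = 2*3*1.2867 = 7.7201
  x_2 = 0.0 - 0.1*0.0 = 0.0
  y_2 = 1.2867 - 0.1*7.7201 = 0.5147
Step 3: grad_x = 2*5*0.0 = 0.0, grad_y = 2*3*0.5147 = 3.088
  x_3 = 0.0 - 0.1*0.0 = 0.0
  y_3 = 0.5147 - 0.1*3.088 = 0.2059
f(0.0, 0.2059) = 5*0.0^2 + 3*0.2059^2 = 0.1271


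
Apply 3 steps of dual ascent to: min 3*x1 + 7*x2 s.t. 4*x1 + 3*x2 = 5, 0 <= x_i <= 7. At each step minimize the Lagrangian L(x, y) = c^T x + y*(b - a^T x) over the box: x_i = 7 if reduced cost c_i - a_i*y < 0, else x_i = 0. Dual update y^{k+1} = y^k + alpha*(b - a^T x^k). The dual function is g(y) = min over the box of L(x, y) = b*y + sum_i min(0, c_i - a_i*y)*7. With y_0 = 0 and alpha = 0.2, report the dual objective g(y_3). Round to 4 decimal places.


Dual ascent for LP: min 3*x1 + 7*x2, 4*x1 + 3*x2 = 5, 0 <= x_i <= 7
Step 1: y^k = 0.0, reduced costs: (3.0, 7.0)
  x^k = (0.0, 0.0), subgradient = b - a^T x = 5.0
  y^{k+1} = 0.0 + 0.2*5.0 = 1.0
Step 2: y^k = 1.0, reduced costs: (-1.0, 4.0)
  x^k = (7.0, 0.0), subgradient = b - a^T x = -23.0
  y^{k+1} = 1.0 + 0.2*-23.0 = -3.6
Step 3: y^k = -3.6, reduced costs: (17.4, 17.8)
  x^k = (0.0, 0.0), subgradient = b - a^T x = 5.0
  y^{k+1} = -3.6 + 0.2*5.0 = -2.6
Dual objective at y_3 = -2.6: reduced costs (13.4, 14.8), box minimizer x = (0.0, 0.0)
g(y_3) = b*y + (c1 - a1*y)*x1 + (c2 - a2*y)*x2 = 5*(-2.6) + 13.4*0.0 + 14.8*0.0 = -13.0 + 0.0 + 0.0 = -13.0


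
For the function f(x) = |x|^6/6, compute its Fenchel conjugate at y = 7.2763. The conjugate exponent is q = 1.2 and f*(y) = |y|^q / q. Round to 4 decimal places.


The conjugate exponent q satisfies 1/p + 1/q = 1.
p = 6, so q = 6/(6 - 1) = 1.2
|y|^q = 7.2763^1.2 = 10.8216
f*(7.2763) = 10.8216 / 1.2 = 9.018


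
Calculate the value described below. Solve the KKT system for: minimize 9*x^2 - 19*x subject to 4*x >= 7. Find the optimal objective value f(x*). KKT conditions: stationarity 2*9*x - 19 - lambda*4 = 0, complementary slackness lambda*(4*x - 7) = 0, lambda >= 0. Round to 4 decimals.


Step 1: Try lambda = 0 (constraint inactive).
x_unc = 19/(2*9) = 1.0556
Check: 4*1.0556 = 4.2224 < 7 -- violated!
Step 2: Constraint must be active: 4*x = 7
x* = 7/4 = 1.75
lambda = (2*9*1.75 - 19)/4 = 3.125
Step 3: Compute optimal value.
f(x*) = 9*1.75^2 - 19*1.75 = -5.6875


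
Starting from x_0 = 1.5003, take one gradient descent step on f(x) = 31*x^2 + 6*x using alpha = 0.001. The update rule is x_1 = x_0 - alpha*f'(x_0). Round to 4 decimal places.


We compute the gradient at x_0 and apply the update.
f'(x) = 62*x + 6
f'(1.5003) = 62*1.5003 + 6 = 99.0186
x_1 = 1.5003 - 0.001*99.0186 = 1.4013


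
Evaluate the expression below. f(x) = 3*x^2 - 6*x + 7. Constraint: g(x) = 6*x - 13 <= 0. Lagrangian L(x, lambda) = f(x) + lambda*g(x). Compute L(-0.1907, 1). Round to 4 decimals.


Step 1: Evaluate f(x).
f(-0.1907) = 3*(-0.1907)^2 - 6*(-0.1907) + 7 = 8.2533
Step 2: Evaluate g(x).
g(-0.1907) = 6*-0.1907 - 13 = -14.1442
Step 3: Compute Lagrangian.
L = 8.2533 + 1*-14.1442 = -5.8909


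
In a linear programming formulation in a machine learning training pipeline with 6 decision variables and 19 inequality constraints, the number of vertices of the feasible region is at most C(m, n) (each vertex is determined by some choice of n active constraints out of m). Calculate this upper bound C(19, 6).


Each vertex corresponds to some choice of n active constraints out of m, so the number of vertices is at most C(m, n) = m! / (n!(m-n)!).
m = 19, n = 6
Numerator: 19 * 18 * 17 * 16 * 15 * 14
Denominator: 6! = 720
C(19, 6) = 27132


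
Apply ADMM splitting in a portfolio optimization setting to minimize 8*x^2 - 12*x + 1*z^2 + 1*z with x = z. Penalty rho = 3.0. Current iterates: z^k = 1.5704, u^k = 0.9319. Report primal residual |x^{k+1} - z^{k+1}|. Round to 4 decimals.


ADMM iteration with rho = 3.0, z^k = 1.5704, u^k = 0.9319
Step 1: x-update.
Minimize 8*x^2 - 12*x + (3.0/2)*(x - 1.5704 + 0.9319)^2
FOC: (2*8 + 3.0)*x = 12 + 3.0*(1.5704 - 0.9319)
x^{k+1} = 0.7324
Step 2: z-update.
Minimize 1*z^2 + 1*z + (3.0/2)*(0.7324 - z + 0.9319)^2
FOC: (2*1 + 3.0)*z = -1 + 3.0*(0.7324 + 0.9319)
z^{k+1} = 0.7986
Step 3: u-update.
u^{k+1} = 0.9319 + 0.7324 - 0.7986 = 0.8657
Step 4: Primal residual = |0.7324 - 0.7986| = 0.0662


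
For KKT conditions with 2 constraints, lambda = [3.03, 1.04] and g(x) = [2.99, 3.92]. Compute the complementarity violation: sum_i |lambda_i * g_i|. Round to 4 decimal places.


KKT complementary slackness check:
lambda_1 * g_1 = 3.03 * 2.99 = 9.0597
lambda_2 * g_2 = 1.04 * 3.92 = 4.0768
Total violation = 9.0597 + 4.0768 = 13.1365


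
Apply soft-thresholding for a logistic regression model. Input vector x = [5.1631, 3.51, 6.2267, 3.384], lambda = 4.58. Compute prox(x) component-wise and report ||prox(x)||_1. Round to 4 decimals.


Soft-thresholding with lambda = 4.58:
prox(5.1631) = sign(5.1631)*max(|5.1631| - 4.58, 0) = 0.5831
prox(3.51) = sign(3.51)*max(|3.51| - 4.58, 0) = 0.0
prox(6.2267) = sign(6.2267)*max(|6.2267| - 4.58, 0) = 1.6467
prox(3.384) = sign(3.384)*max(|3.384| - 4.58, 0) = 0.0
prox(x) = [0.5831, 0.0, 1.6467, 0.0]
||prox(x)||_1 = 0.5831 + 0.0 + 1.6467 + 0.0 = 2.2298


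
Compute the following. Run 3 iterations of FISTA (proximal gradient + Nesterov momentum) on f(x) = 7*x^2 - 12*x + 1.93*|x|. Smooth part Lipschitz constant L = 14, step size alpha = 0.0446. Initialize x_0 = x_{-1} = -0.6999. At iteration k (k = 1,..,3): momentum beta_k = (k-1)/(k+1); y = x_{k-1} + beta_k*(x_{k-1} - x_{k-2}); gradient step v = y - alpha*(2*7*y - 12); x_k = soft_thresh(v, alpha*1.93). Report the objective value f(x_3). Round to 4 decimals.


FISTA on f(x) = 7*x^2 - 12*x + 1.93*|x|
L = 14, alpha = 0.0446
Iteration 1: beta = 0.0, y = -0.6999 + 0.0*(-0.6999 + 0.6999) = -0.6999
  grad(y) = -21.7986, v = y - alpha*grad = 0.2723
  prox(v) = soft_thresh(0.2723, 0.0861) = 0.1862
Iteration 2: beta = 0.3333, y = 0.1862 + 0.3333*(0.1862 + 0.6999) = 0.4816
  grad(y) = -5.2573, v = y - alpha*grad = 0.7161
  prox(v) = soft_thresh(0.7161, 0.0861) = 0.63
Iteration 3: beta = 0.5, y = 0.63 + 0.5*(0.63 - 0.1862) = 0.8519
  grad(y) = -0.0733, v = y - alpha*grad = 0.8552
  prox(v) = soft_thresh(0.8552, 0.0861) = 0.7691
f(x_3) = 7*0.7691^2 - 12*0.7691 + 1.93*|0.7691| = -3.6042


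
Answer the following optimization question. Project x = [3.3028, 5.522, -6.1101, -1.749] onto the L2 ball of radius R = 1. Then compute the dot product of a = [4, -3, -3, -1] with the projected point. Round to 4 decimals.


Step 1: Compute ||x|| (intermediates to 6 decimals).
||x|| = sqrt(3.3028^2 + 5.522^2 + (-6.1101)^2 + (-1.749)^2) = 9.043965
Step 2: Project.
Since ||x|| > R, scale = R/||x|| = 1/9.043965 = 0.110571, proj(x) = scale * x
proj(x) = [0.365194, 0.610573, -0.6756, -0.193389]
Step 3: Dot product.
a^T * proj(x) = 4*0.365194 - 3*0.610573 - 3*(-0.6756) - 1*(-0.193389) = 1.8492


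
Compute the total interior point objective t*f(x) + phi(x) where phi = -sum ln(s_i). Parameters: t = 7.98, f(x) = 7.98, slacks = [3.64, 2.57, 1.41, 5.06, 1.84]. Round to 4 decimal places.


Step 1: Compute log-barrier.
ln values: [1.292, 0.9439, 0.3436, 1.6214, 0.6098]
phi = -(1.292 + 0.9439 + 0.3436 + 1.6214 + 0.6098) = -4.8106
Step 2: Compute augmented objective.
t*f(x) = 7.98*7.98 = 63.6804
Total = 63.6804 - 4.8106 = 58.8698


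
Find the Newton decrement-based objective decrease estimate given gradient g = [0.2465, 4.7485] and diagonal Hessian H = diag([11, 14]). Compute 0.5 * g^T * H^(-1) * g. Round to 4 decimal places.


Step 1: H is diagonal, so H^(-1) * g = [0.0224, 0.3392].
Step 2: g^T H^(-1) g = sum_i g_i^2 / H_ii
  = (0.2465)^2/11 + (4.7485)^2/14
  = 0.0055 + 1.6106 = 1.6161
Step 3: Objective decrease = 0.5 * g^T H^(-1) g = 0.8081


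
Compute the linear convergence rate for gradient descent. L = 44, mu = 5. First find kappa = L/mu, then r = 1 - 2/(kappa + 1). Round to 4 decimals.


Step 1: Compute the condition number.
kappa = L/mu = 44/5 = 8.8
Step 2: Compute the convergence rate.
r = 1 - 2/(kappa + 1) = 1 - 2*mu/(L + mu) = (L - mu)/(L + mu) = 39/49 = 0.7959


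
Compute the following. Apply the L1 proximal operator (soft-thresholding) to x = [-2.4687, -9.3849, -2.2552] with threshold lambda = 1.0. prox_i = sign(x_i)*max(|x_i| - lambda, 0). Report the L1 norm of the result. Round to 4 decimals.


Soft-thresholding with lambda = 1.0:
prox(-2.4687) = sign(-2.4687)*max(|-2.4687| - 1.0, 0) = -1.4687
prox(-9.3849) = sign(-9.3849)*max(|-9.3849| - 1.0, 0) = -8.3849
prox(-2.2552) = sign(-2.2552)*max(|-2.2552| - 1.0, 0) = -1.2552
prox(x) = [-1.4687, -8.3849, -1.2552]
||prox(x)||_1 = 1.4687 + 8.3849 + 1.2552 = 11.1088


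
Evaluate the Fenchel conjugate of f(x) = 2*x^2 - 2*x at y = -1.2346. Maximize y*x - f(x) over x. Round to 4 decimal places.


f*(y) = sup_x {y*x - a*x^2 - b*x} = sup_x {(y-b)*x - a*x^2}
FOC: (y - b) - 2a*x = 0 => x* = (y - b)/(2a)
x* = (-1.2346 + 2)/(2*2) = 0.1914
f*(-1.2346) = (y-b)^2/(4a) = (-1.2346 + 2)^2/(4*2)
= 0.5858/8 = 0.0732


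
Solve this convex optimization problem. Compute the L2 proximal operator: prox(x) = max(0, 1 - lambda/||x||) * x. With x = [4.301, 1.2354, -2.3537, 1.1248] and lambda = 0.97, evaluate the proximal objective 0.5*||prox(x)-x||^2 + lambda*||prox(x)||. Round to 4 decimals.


Step 1: Compute ||x||.
||x|| = 5.1798
Step 2: Compute scaling factor.
scale = max(0, 1 - 0.97/5.1798) = 0.8127
Step 3: prox(x) = [3.4956, 1.004, -1.9129, 0.9142]
||prox(x)|| = 4.2098
Step 4: Proximal objective.
0.5*||prox-x||^2 = 0.4705
lambda*||prox|| = 4.0835
Total = 4.5539


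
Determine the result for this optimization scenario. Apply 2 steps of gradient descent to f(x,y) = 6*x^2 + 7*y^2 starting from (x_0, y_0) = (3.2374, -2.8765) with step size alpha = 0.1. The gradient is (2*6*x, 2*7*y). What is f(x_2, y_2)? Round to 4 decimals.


Gradient descent on f(x,y) = 6*x^2 + 7*y^2.
Starting point: (3.2374, -2.8765), alpha = 0.1
Step 1: grad_x = 2*6*3.2374 = 38.8488, grad_y = 2*7*-2.8765 = -40.271
  x_1 = 3.2374 - 0.1*38.8488 = -0.6475
  y_1 = -2.8765 - 0.1*-40.271 = 1.1506
Step 2: grad_x = 2*6*-0.6475 = -7.7698, grad_y = 2*7*1.1506 = 16.1084
  x_2 = -0.6475 - 0.1*-7.7698 = 0.1295
  y_2 = 1.1506 - 0.1*16.1084 = -0.4602
f(0.1295, -0.4602) = 6*0.1295^2 + 7*(-0.4602)^2 = 1.5834


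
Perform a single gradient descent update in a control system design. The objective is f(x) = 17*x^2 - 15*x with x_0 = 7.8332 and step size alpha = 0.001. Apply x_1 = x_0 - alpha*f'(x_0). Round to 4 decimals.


We compute the gradient at x_0 and apply the update.
f'(x) = 34*x - 15
f'(7.8332) = 34*7.8332 - 15 = 251.3288
x_1 = 7.8332 - 0.001*251.3288 = 7.5819


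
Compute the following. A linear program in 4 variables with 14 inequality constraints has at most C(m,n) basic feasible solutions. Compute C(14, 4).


Each vertex corresponds to some choice of n active constraints out of m, so the number of vertices is at most C(m, n) = m! / (n!(m-n)!).
m = 14, n = 4
Numerator: 14 * 13 * 12 * 11
Denominator: 4! = 24
C(14, 4) = 1001


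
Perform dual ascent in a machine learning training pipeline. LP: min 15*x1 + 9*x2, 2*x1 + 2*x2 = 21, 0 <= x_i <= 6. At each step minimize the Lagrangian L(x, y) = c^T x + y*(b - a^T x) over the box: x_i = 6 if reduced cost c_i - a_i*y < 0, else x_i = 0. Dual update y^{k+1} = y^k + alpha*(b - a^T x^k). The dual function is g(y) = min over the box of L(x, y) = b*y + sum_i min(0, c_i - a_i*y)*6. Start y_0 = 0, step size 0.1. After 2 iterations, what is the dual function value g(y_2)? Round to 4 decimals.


Dual ascent for LP: min 15*x1 + 9*x2, 2*x1 + 2*x2 = 21, 0 <= x_i <= 6
Step 1: y^k = 0.0, reduced costs: (15.0, 9.0)
  x^k = (0.0, 0.0), subgradient = b - a^T x = 21.0
  y^{k+1} = 0.0 + 0.1*21.0 = 2.1
Step 2: y^k = 2.1, reduced costs: (10.8, 4.8)
  x^k = (0.0, 0.0), subgradient = b - a^T x = 21.0
  y^{k+1} = 2.1 + 0.1*21.0 = 4.2
Dual objective at y_2 = 4.2: reduced costs (6.6, 0.6), box minimizer x = (0.0, 0.0)
g(y_2) = b*y + (c1 - a1*y)*x1 + (c2 - a2*y)*x2 = 21*4.2 + 6.6*0.0 + 0.6*0.0 = 88.2 + 0.0 + 0.0 = 88.2


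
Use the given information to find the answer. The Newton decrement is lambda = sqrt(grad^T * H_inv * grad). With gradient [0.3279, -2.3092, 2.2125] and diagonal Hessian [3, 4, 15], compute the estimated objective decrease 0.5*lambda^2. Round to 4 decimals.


Step 1: H is diagonal, so H^(-1) * g = [0.1093, -0.5773, 0.1475].
Step 2: g^T H^(-1) g = sum_i g_i^2 / H_ii
  = (0.3279)^2/3 + (-2.3092)^2/4 + (2.2125)^2/15
  = 0.0358 + 1.3331 + 0.3263 = 1.6953
Step 3: Objective decrease = 0.5 * g^T H^(-1) g = 0.8476


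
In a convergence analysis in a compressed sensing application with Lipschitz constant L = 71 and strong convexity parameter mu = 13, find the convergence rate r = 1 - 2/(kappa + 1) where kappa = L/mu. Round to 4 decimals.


Step 1: Compute the condition number.
kappa = L/mu = 71/13 = 5.4615
Step 2: Compute the convergence rate.
r = 1 - 2/(kappa + 1) = 1 - 2*mu/(L + mu) = (L - mu)/(L + mu) = 58/84 = 0.6905


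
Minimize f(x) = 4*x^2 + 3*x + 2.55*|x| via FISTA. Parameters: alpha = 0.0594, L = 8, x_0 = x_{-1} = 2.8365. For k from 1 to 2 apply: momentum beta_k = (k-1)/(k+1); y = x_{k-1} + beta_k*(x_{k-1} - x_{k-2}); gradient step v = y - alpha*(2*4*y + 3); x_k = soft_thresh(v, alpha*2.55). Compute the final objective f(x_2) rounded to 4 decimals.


FISTA on f(x) = 4*x^2 + 3*x + 2.55*|x|
L = 8, alpha = 0.0594
Iteration 1: beta = 0.0, y = 2.8365 + 0.0*(2.8365 - 2.8365) = 2.8365
  grad(y) = 25.692, v = y - alpha*grad = 1.3104
  prox(v) = soft_thresh(1.3104, 0.1515) = 1.1589
Iteration 2: beta = 0.3333, y = 1.1589 + 0.3333*(1.1589 - 2.8365) = 0.5997
  grad(y) = 7.7979, v = y - alpha*grad = 0.1365
  prox(v) = soft_thresh(0.1365, 0.1515) = 0.0
f(x_2) = 4*0.0^2 + 3*0.0 + 2.55*|0.0| = 0.0


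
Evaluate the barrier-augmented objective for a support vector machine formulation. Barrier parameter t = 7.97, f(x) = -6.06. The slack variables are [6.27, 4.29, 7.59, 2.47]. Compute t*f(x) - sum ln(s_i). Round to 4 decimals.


Step 1: Compute log-barrier.
ln values: [1.8358, 1.4563, 2.0268, 0.9042]
phi = -(1.8358 + 1.4563 + 2.0268 + 0.9042) = -6.2231
Step 2: Compute augmented objective.
t*f(x) = 7.97*-6.06 = -48.2982
Total = -48.2982 - 6.2231 = -54.5213


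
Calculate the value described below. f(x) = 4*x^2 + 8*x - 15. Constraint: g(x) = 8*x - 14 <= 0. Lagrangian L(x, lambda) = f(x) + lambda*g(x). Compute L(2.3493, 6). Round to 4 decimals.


Step 1: Evaluate f(x).
f(2.3493) = 4*2.3493^2 + 8*2.3493 - 15 = 25.8712
Step 2: Evaluate g(x).
g(2.3493) = 8*2.3493 - 14 = 4.7944
Step 3: Compute Lagrangian.
L = 25.8712 + 6*4.7944 = 54.6376


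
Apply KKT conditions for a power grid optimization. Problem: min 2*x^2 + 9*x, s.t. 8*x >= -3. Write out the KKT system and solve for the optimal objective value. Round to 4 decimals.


Step 1: Try lambda = 0 (constraint inactive).
x_unc = -9/(2*2) = -2.25
Check: 8*-2.25 = -18.0 < -3 -- violated!
Step 2: Constraint must be active: 8*x = -3
x* = -3/8 = -0.375
lambda = (2*2*(-0.375) + 9)/8 = 0.9375
Step 3: Compute optimal value.
f(x*) = 2*(-0.375)^2 + 9*(-0.375) = -3.0938


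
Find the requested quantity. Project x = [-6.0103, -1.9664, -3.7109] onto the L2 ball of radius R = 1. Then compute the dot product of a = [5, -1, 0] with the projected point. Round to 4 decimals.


Step 1: Compute ||x|| (intermediates to 6 decimals).
||x|| = sqrt((-6.0103)^2 + (-1.9664)^2 + (-3.7109)^2) = 7.332204
Step 2: Project.
Since ||x|| > R, scale = R/||x|| = 1/7.332204 = 0.136385, proj(x) = scale * x
proj(x) = [-0.819715, -0.268187, -0.506111]
Step 3: Dot product.
a^T * proj(x) = 5*(-0.819715) - 1*(-0.268187) + 0*(-0.506111) = -3.8304


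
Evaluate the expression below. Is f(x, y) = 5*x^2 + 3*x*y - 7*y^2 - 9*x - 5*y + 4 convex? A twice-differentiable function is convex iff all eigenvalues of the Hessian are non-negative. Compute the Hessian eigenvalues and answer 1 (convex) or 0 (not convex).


The Hessian of f(x,y) = 5*x^2 + 3*x*y - 7*y^2 - 9*x - 5*y + 4 is:
H = [[10, 3], [3, -14]]
Trace = 10 - 14 = -4
Determinant = 10*-14 - (3)^2 = -149
Discriminant = (-4)^2 - 4*-149 = 612.0
Eigenvalues: lambda_1 = -14.3693, lambda_2 = 10.3693
The function is not convex.

0


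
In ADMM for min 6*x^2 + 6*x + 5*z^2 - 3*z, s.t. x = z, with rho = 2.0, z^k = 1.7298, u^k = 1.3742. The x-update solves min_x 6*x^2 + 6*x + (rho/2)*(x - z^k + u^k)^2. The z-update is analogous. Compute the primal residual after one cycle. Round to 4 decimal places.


ADMM iteration with rho = 2.0, z^k = 1.7298, u^k = 1.3742
Step 1: x-update.
Minimize 6*x^2 + 6*x + (2.0/2)*(x - 1.7298 + 1.3742)^2
FOC: (2*6 + 2.0)*x = -6 + 2.0*(1.7298 - 1.3742)
x^{k+1} = -0.3778
Step 2: z-update.
Minimize 5*z^2 - 3*z + (2.0/2)*(-0.3778 - z + 1.3742)^2
FOC: (2*5 + 2.0)*z = 3 + 2.0*(-0.3778 + 1.3742)
z^{k+1} = 0.4161
Step 3: u-update.
u^{k+1} = 1.3742 - 0.3778 - 0.4161 = 0.5804
Step 4: Primal residual = |-0.3778 - 0.4161| = 0.7938


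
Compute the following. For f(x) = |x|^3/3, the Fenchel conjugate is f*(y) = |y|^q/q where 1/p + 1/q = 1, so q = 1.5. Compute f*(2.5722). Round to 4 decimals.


The conjugate exponent q satisfies 1/p + 1/q = 1.
p = 3, so q = 3/(3 - 1) = 1.5
|y|^q = 2.5722^1.5 = 4.1253
f*(2.5722) = 4.1253 / 1.5 = 2.7502


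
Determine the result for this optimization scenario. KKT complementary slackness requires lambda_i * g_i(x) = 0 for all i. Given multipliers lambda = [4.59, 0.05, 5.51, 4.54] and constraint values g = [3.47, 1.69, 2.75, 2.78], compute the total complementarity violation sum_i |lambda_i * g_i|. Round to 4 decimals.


KKT complementary slackness check:
lambda_1 * g_1 = 4.59 * 3.47 = 15.9273
lambda_2 * g_2 = 0.05 * 1.69 = 0.0845
lambda_3 * g_3 = 5.51 * 2.75 = 15.1525
lambda_4 * g_4 = 4.54 * 2.78 = 12.6212
Total violation = 15.9273 + 0.0845 + 15.1525 + 12.6212 = 43.7855


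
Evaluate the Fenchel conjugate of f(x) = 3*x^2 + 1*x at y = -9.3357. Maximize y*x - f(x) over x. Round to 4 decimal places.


f*(y) = sup_x {y*x - a*x^2 - b*x} = sup_x {(y-b)*x - a*x^2}
FOC: (y - b) - 2a*x = 0 => x* = (y - b)/(2a)
x* = (-9.3357 - 1)/(2*3) = -1.7226
f*(-9.3357) = (y-b)^2/(4a) = (-9.3357 - 1)^2/(4*3)
= 106.8267/12 = 8.9022
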